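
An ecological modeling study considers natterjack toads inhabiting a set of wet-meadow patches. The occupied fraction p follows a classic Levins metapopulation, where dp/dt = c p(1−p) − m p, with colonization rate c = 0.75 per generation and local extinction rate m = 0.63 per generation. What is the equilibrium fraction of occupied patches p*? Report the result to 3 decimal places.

0.160

Setting dp/dt = 0 and dividing through by p* gives c·(1−p*) = m.
So p* = 1 − m/c = 1 − 0.63/0.75 = 1 − 0.8400 = 0.1600.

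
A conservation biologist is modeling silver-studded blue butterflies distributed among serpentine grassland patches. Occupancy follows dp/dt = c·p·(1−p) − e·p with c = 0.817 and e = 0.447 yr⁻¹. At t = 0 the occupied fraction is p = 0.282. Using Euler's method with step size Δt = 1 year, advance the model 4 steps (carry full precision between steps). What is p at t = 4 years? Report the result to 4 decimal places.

0.4057

Update rule: p ← p + [c·p·(1−p) − e·p]·Δt with Δt = 1.
t = 1: p = 0.28200 + (+0.03937) = 0.32137
t = 2: p = 0.32137 + (+0.03453) = 0.35590
t = 3: p = 0.35590 + (+0.02820) = 0.38410
t = 4: p = 0.38410 + (+0.02158) = 0.40568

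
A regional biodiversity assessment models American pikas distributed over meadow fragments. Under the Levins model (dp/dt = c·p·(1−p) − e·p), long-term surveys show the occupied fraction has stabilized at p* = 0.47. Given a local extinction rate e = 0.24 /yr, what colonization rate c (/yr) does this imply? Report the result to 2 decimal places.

At equilibrium c(1−p*) = e, so c = e/(1−p*).
c = 0.24/(1 − 0.47) = 0.24/0.5300 = 0.4528.

0.45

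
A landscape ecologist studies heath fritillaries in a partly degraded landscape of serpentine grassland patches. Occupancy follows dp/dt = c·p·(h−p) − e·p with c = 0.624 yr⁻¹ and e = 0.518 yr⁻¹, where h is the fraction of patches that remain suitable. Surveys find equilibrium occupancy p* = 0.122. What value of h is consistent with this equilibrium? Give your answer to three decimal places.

At equilibrium c(h−p*) = e, so h = p* + e/c.
h = 0.122 + 0.518/0.624 = 0.122 + 0.8301 = 0.9521.

0.952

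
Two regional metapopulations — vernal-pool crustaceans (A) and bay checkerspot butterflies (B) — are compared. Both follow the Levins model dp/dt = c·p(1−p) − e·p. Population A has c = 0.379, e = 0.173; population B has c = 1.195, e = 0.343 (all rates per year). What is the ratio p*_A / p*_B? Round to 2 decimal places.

0.76

A: p*_A = 1 − 0.173/0.379 = 0.5435.
B: p*_B = 1 − 0.343/1.195 = 0.7130.
p*_A / p*_B = 0.5435/0.7130 = 0.7624.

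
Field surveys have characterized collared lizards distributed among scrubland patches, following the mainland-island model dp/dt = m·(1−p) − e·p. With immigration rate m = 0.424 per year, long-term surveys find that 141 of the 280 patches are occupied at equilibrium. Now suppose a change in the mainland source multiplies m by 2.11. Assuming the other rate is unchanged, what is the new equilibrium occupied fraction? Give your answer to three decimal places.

0.682

Observed p* = 141/280 = 0.50357.
Balance m(1−p*) = e·p* gives e = m(1−p*)/p* = 0.424×0.49643/0.50357 = 0.41799.
New p* = m/(m+e) = 0.89464/(0.89464+0.41799) = 0.68156.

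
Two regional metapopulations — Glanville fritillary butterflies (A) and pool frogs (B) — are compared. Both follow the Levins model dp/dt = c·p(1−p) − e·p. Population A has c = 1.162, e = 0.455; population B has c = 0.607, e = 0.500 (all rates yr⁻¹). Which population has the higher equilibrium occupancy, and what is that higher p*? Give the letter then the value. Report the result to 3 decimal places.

A, 0.608

A: p*_A = 1 − 0.455/1.162 = 0.6084.
B: p*_B = 1 − 0.500/0.607 = 0.1763.
A is higher at 0.6084.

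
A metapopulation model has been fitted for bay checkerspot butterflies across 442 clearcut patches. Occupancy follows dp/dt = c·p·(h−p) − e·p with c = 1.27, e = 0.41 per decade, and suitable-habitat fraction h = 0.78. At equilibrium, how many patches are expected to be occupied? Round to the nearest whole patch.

202

p* = h − e/c = 0.78 − 0.3228 = 0.4572.
Expected occupied patches = N × p* = 442 × 0.4572 = 202.07 ≈ 202.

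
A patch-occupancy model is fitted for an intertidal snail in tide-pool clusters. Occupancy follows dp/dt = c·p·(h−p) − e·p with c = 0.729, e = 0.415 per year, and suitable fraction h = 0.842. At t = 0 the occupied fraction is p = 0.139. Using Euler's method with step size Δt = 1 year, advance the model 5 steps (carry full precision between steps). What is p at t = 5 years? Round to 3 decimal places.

0.202

Update rule: p ← p + [c·p·(h−p) − e·p]·Δt with Δt = 1.
p: 0.13900 → 0.15255  (Δp = +0.01355)
p: 0.15255 → 0.16592  (Δp = +0.01336)
p: 0.16592 → 0.17883  (Δp = +0.01292)
p: 0.17883 → 0.19108  (Δp = +0.01224)
p: 0.19108 → 0.20245  (Δp = +0.01137)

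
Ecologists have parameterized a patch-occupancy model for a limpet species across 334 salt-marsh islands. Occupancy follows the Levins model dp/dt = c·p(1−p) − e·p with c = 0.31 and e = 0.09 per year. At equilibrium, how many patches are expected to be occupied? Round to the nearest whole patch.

237

p* = 1 − e/c = 1 − 0.09/0.31 = 0.7097.
Expected occupied patches = N × p* = 334 × 0.7097 = 237.03 ≈ 237.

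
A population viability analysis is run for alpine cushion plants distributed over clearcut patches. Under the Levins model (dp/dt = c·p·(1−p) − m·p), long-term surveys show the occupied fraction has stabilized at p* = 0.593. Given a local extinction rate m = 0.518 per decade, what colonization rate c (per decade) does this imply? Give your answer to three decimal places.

1.273

At equilibrium c(1−p*) = m, so c = m/(1−p*).
c = 0.518/(1 − 0.593) = 0.518/0.4070 = 1.2727.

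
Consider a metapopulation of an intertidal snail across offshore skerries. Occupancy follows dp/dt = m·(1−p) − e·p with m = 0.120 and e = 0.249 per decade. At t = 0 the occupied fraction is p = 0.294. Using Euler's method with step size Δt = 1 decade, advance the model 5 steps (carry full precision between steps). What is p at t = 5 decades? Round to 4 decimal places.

Update rule: p ← p + [m·(1−p) − e·p]·Δt with Δt = 1.
p: 0.29400 → 0.30551  (Δp = +0.01151)
p: 0.30551 → 0.31278  (Δp = +0.00727)
p: 0.31278 → 0.31736  (Δp = +0.00458)
p: 0.31736 → 0.32026  (Δp = +0.00289)
p: 0.32026 → 0.32208  (Δp = +0.00183)

0.3221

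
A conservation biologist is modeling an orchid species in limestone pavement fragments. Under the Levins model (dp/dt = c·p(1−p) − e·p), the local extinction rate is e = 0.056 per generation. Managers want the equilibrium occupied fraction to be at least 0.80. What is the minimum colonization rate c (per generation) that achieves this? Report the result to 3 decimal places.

0.280

p* = 1 − e/c ≥ 0.80 requires e/c ≤ 0.2000, i.e. c ≥ e/0.2000.
c_min = 0.056/0.2000 = 0.2800.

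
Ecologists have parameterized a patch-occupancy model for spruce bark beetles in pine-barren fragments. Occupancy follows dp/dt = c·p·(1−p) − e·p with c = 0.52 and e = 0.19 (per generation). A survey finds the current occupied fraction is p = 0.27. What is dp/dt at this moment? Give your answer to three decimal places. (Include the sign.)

0.051

Colonization term: c·p·(1−p) = 0.52×0.27×0.7300 = 0.10249.
Extinction term: e·p = 0.05130.
dp/dt = 0.10249 − 0.05130 = 0.05119.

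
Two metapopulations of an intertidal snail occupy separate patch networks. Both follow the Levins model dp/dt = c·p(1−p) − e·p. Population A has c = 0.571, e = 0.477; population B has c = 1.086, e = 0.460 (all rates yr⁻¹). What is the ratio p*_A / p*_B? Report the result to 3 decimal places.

0.286

A: p*_A = 1 − 0.477/0.571 = 0.1646.
B: p*_B = 1 − 0.460/1.086 = 0.5764.
p*_A / p*_B = 0.1646/0.5764 = 0.2856.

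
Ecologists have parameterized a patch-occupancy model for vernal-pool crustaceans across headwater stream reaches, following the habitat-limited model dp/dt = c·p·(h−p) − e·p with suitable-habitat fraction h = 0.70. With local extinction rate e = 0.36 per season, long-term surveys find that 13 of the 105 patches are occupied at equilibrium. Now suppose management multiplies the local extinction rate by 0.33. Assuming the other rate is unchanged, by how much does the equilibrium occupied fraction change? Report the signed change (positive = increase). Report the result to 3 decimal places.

Observed p* = 13/105 = 0.12381.
Balance c(h−p*) = e gives c = e/(0.7 − 0.12381) = 0.36/0.57619 = 0.62479.
New p* = 0.7 − e/c = 0.7 − 0.11880/0.62479 = 0.50986.
Δp* = 0.50986 − 0.12381 = +0.38605.

0.386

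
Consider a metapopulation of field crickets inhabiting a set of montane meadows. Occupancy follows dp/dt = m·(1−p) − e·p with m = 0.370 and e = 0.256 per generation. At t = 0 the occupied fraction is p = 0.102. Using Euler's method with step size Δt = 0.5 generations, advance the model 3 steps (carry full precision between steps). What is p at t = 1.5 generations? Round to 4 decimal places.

0.4325

Update rule: p ← p + [m·(1−p) − e·p]·Δt with Δt = 0.5.
t = 0.5: p = 0.10200 + (+0.15307) = 0.25507
t = 1: p = 0.25507 + (+0.10516) = 0.36024
t = 1.5: p = 0.36024 + (+0.07225) = 0.43248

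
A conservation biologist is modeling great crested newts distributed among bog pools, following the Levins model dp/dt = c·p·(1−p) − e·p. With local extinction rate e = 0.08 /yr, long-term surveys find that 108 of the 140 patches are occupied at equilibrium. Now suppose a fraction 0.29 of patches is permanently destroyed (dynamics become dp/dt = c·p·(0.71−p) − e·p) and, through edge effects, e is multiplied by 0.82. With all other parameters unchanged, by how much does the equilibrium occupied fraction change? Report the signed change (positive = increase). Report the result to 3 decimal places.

-0.249

Observed p* = 108/140 = 0.77143.
Balance c(1−p*) = e gives c = e/(1 − 0.77143) = 0.08/0.22857 = 0.35000.
New p* = 0.71 − e/c = 0.71 − 0.06560/0.35000 = 0.52257.
Δp* = 0.52257 − 0.77143 = -0.24886.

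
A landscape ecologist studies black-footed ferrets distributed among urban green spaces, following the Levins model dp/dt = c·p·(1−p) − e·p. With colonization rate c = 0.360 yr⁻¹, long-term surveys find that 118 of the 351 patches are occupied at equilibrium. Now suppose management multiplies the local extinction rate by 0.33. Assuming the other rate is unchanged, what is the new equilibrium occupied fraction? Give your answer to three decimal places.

Observed p* = 118/351 = 0.33618.
Balance c(1−p*) = e gives e = 0.360×(1 − 0.33618) = 0.23898.
New p* = 1 − e/c = 1 − 0.07886/0.36000 = 0.78094.

0.781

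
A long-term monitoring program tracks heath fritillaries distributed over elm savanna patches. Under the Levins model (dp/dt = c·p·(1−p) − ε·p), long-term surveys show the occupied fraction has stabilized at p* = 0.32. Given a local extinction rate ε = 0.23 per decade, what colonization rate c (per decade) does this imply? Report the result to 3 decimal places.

At equilibrium c(1−p*) = ε, so c = ε/(1−p*).
c = 0.23/(1 − 0.32) = 0.23/0.6800 = 0.3382.

0.338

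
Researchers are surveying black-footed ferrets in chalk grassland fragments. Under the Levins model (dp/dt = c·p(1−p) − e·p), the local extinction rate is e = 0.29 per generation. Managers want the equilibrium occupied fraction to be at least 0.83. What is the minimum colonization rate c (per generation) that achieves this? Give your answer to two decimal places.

p* = 1 − e/c ≥ 0.83 requires e/c ≤ 0.1700, i.e. c ≥ e/0.1700.
c_min = 0.29/0.1700 = 1.7059.

1.71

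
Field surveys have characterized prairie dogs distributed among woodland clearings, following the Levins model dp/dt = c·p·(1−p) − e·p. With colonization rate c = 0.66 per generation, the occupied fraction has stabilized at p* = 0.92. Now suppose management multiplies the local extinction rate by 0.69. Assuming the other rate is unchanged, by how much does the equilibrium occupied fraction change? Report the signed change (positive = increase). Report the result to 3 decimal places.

0.025

Balance c(1−p*) = e gives e = 0.66×(1 − 0.92000) = 0.05280.
New p* = 1 − e/c = 1 − 0.03643/0.66000 = 0.94480.
Δp* = 0.94480 − 0.92000 = +0.02480.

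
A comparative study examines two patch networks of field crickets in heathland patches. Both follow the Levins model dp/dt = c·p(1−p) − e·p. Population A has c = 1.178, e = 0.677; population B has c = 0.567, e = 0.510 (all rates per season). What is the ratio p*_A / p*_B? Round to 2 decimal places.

A: p*_A = 1 − 0.677/1.178 = 0.4253.
B: p*_B = 1 − 0.510/0.567 = 0.1005.
p*_A / p*_B = 0.4253/0.1005 = 4.2306.

4.23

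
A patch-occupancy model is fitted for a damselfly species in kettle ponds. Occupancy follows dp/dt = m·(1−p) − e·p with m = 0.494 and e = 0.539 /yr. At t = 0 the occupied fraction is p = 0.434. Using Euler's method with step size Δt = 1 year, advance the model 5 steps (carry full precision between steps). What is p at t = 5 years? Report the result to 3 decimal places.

0.478

Update rule: p ← p + [m·(1−p) − e·p]·Δt with Δt = 1.
  1  |  dp/dt·Δt = +0.045678  |  p_1 = 0.479678
  2  |  dp/dt·Δt = -0.001507  |  p_2 = 0.478171
  3  |  dp/dt·Δt = +0.000050  |  p_3 = 0.478220
  4  |  dp/dt·Δt = -0.000002  |  p_4 = 0.478219
  5  |  dp/dt·Δt = +0.000000  |  p_5 = 0.478219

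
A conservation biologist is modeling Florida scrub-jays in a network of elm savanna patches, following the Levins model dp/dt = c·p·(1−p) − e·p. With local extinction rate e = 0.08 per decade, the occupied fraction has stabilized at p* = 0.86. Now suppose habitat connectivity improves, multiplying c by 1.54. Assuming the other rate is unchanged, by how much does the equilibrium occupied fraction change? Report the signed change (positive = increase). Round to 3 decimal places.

0.049

Balance c(1−p*) = e gives c = e/(1 − 0.86000) = 0.08/0.14000 = 0.57143.
New p* = 1 − e/c = 1 − 0.08000/0.88000 = 0.90909.
Δp* = 0.90909 − 0.86000 = +0.04909.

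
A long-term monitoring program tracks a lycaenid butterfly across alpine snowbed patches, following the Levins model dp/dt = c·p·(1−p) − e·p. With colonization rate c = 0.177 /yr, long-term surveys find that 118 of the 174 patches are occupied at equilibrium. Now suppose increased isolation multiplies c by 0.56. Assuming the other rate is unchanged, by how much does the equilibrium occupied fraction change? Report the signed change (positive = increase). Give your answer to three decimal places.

Observed p* = 118/174 = 0.67816.
Balance c(1−p*) = e gives e = 0.177×(1 − 0.67816) = 0.05697.
New p* = 1 − e/c = 1 − 0.05697/0.09912 = 0.42524.
Δp* = 0.42524 − 0.67816 = -0.25292.

-0.253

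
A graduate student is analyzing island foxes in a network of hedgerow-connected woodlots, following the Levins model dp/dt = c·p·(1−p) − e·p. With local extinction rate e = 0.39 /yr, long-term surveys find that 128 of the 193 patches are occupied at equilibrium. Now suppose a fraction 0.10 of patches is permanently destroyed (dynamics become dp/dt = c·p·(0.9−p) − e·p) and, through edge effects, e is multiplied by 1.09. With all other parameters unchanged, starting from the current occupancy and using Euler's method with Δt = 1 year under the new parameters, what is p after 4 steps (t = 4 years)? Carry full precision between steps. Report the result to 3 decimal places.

Observed p* = 128/193 = 0.66321.
Balance c(1−p*) = e gives c = e/(1 − 0.66321) = 0.39/0.33679 = 1.15800.
Starting from p₀ = 0.66321; update p ← p + (dp/dt)·Δt with the new parameters.
t = 1: p = 0.66321 + (-0.10008) = 0.56313
t = 2: p = 0.56313 + (-0.01971) = 0.54342
t = 3: p = 0.54342 + (-0.00662) = 0.53680
t = 4: p = 0.53680 + (-0.00242) = 0.53438

0.534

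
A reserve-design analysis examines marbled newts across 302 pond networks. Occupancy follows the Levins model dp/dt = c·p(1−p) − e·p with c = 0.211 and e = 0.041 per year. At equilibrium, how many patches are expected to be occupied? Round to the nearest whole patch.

p* = 1 − e/c = 1 − 0.041/0.211 = 0.8057.
Expected occupied patches = N × p* = 302 × 0.8057 = 243.32 ≈ 243.

243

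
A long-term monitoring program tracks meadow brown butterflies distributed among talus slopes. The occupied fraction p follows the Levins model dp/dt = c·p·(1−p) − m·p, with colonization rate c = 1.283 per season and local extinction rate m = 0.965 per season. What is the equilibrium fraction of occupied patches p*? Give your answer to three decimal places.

Setting dp/dt = 0 and dividing through by p* gives c·(1−p*) = m.
So p* = 1 − m/c = 1 − 0.965/1.283 = 1 − 0.7521 = 0.2479.

0.248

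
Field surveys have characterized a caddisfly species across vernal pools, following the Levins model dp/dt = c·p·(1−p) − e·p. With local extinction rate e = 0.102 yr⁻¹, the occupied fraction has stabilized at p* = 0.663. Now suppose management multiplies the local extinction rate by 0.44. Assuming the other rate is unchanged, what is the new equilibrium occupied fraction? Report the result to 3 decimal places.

0.852

Balance c(1−p*) = e gives c = e/(1 − 0.66300) = 0.102/0.33700 = 0.30267.
New p* = 1 − e/c = 1 − 0.04488/0.30267 = 0.85172.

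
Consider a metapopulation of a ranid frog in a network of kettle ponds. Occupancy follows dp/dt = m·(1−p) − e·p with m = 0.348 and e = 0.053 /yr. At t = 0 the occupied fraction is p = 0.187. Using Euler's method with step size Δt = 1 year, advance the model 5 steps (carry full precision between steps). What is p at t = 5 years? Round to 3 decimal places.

Update rule: p ← p + [m·(1−p) − e·p]·Δt with Δt = 1.
t = 1: p = 0.18700 + (+0.27301) = 0.46001
t = 2: p = 0.46001 + (+0.16353) = 0.62355
t = 3: p = 0.62355 + (+0.09796) = 0.72151
t = 4: p = 0.72151 + (+0.05868) = 0.78018
t = 5: p = 0.78018 + (+0.03515) = 0.81533

0.815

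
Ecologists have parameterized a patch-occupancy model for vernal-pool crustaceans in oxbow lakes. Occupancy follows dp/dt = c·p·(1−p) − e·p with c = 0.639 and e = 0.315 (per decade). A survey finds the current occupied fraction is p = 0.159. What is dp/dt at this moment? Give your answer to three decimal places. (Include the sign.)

Colonization term: c·p·(1−p) = 0.639×0.159×0.8410 = 0.08545.
Extinction term: e·p = 0.05009.
dp/dt = 0.08545 − 0.05009 = 0.03536.

0.035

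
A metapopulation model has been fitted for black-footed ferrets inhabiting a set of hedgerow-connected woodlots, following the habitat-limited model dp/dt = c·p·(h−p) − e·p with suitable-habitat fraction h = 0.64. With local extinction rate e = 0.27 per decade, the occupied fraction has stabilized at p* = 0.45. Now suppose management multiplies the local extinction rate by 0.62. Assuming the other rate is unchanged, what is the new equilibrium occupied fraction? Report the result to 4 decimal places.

Balance c(h−p*) = e gives c = e/(0.64 − 0.45000) = 0.27/0.19000 = 1.42105.
New p* = 0.64 − e/c = 0.64 − 0.16740/1.42105 = 0.52220.

0.5222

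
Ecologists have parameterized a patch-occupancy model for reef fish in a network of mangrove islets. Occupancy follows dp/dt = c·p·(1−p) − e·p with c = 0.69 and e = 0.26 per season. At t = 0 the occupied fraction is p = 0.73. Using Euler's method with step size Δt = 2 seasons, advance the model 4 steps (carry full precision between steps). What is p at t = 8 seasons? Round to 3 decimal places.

Update rule: p ← p + [c·p·(1−p) − e·p]·Δt with Δt = 2.
  1  |  dp/dt·Δt = -0.107602  |  p_1 = 0.622398
  2  |  dp/dt·Δt = +0.000679  |  p_2 = 0.623077
  3  |  dp/dt·Δt = +0.000096  |  p_3 = 0.623173
  4  |  dp/dt·Δt = +0.000013  |  p_4 = 0.623186

0.623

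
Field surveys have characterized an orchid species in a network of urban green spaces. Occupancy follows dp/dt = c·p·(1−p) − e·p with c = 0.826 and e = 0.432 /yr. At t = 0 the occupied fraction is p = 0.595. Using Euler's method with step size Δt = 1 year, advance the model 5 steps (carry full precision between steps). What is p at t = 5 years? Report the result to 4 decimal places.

Update rule: p ← p + [c·p·(1−p) − e·p]·Δt with Δt = 1.
p: 0.59500 → 0.53701  (Δp = -0.05799)
p: 0.53701 → 0.51039  (Δp = -0.02662)
p: 0.51039 → 0.49631  (Δp = -0.01408)
p: 0.49631 → 0.48839  (Δp = -0.00792)
p: 0.48839 → 0.48380  (Δp = -0.00460)

0.4838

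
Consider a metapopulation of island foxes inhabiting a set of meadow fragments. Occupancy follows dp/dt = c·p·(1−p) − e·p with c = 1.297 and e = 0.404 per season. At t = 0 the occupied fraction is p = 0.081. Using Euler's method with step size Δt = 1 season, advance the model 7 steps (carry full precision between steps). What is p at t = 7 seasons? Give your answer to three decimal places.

Update rule: p ← p + [c·p·(1−p) − e·p]·Δt with Δt = 1.
  1  |  dp/dt·Δt = +0.063823  |  p_1 = 0.144823
  2  |  dp/dt·Δt = +0.102124  |  p_2 = 0.246948
  3  |  dp/dt·Δt = +0.141429  |  p_3 = 0.388377
  4  |  dp/dt·Δt = +0.151185  |  p_4 = 0.539562
  5  |  dp/dt·Δt = +0.104237  |  p_5 = 0.643799
  6  |  dp/dt·Δt = +0.037336  |  p_6 = 0.681135
  7  |  dp/dt·Δt = +0.006517  |  p_7 = 0.687652

0.688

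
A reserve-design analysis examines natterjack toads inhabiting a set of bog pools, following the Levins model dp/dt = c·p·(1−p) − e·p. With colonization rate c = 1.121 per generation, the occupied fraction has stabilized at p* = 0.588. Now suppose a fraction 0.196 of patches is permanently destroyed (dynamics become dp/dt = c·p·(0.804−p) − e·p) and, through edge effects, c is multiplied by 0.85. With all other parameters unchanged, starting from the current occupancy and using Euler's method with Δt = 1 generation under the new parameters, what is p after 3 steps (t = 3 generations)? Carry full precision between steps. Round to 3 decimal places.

0.363

Balance c(1−p*) = e gives e = 1.121×(1 − 0.58800) = 0.46185.
Starting from p₀ = 0.58800; update p ← p + (dp/dt)·Δt with the new parameters.
  1  |  dp/dt·Δt = -0.150549  |  p_1 = 0.437451
  2  |  dp/dt·Δt = -0.049251  |  p_2 = 0.388200
  3  |  dp/dt·Δt = -0.025488  |  p_3 = 0.362712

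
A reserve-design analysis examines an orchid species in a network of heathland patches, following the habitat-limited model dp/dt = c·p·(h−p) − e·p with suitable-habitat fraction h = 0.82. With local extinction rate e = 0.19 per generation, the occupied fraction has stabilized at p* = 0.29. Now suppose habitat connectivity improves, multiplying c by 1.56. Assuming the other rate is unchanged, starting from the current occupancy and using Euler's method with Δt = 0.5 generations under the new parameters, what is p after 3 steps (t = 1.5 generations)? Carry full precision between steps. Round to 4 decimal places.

Balance c(h−p*) = e gives c = e/(0.82 − 0.29000) = 0.19/0.53000 = 0.35849.
Starting from p₀ = 0.29000; update p ← p + (dp/dt)·Δt with the new parameters.
  1  |  dp/dt·Δt = +0.015428  |  p_1 = 0.305428
  2  |  dp/dt·Δt = +0.014931  |  p_2 = 0.320359
  3  |  dp/dt·Δt = +0.014324  |  p_3 = 0.334683

0.3347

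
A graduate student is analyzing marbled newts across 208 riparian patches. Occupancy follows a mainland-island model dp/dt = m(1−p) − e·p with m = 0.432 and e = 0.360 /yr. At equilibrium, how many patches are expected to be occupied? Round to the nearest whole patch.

p* = m/(m+e) = 0.432/0.7920 = 0.5455.
Expected occupied patches = N × p* = 208 × 0.5455 = 113.45 ≈ 113.

113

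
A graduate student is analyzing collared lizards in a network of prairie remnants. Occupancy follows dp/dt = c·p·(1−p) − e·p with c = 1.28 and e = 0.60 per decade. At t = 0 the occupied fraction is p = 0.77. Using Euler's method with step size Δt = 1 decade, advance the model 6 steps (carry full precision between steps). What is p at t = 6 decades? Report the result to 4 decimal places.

Update rule: p ← p + [c·p·(1−p) − e·p]·Δt with Δt = 1.
step 1: Δp = -0.23531, p = 0.53469
step 2: Δp = -0.00235, p = 0.53234
step 3: Δp = -0.00074, p = 0.53160
step 4: Δp = -0.00024, p = 0.53136
step 5: Δp = -0.00008, p = 0.53129
step 6: Δp = -0.00002, p = 0.53126

0.5313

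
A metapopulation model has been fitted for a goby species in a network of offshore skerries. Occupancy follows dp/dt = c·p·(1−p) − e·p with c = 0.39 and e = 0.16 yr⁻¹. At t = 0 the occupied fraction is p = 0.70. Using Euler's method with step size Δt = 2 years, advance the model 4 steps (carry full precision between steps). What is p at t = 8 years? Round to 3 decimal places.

0.597

Update rule: p ← p + [c·p·(1−p) − e·p]·Δt with Δt = 2.
step 1: Δp = -0.06020, p = 0.63980
step 2: Δp = -0.02498, p = 0.61482
step 3: Δp = -0.01203, p = 0.60279
step 4: Δp = -0.00614, p = 0.59666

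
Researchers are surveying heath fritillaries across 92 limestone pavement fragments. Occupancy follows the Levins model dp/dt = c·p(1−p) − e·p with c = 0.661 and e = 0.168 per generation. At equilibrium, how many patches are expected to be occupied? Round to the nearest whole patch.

p* = 1 − e/c = 1 − 0.168/0.661 = 0.7458.
Expected occupied patches = N × p* = 92 × 0.7458 = 68.62 ≈ 69.

69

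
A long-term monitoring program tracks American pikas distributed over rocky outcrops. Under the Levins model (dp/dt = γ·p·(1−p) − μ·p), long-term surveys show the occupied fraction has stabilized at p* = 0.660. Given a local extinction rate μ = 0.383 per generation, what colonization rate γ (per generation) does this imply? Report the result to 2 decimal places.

At equilibrium γ(1−p*) = μ, so γ = μ/(1−p*).
γ = 0.383/(1 − 0.660) = 0.383/0.3400 = 1.1265.

1.13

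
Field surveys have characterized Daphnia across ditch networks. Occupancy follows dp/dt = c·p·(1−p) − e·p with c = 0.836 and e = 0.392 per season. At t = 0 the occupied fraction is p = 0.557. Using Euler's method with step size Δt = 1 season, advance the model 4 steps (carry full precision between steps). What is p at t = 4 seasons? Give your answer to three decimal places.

Update rule: p ← p + [c·p·(1−p) − e·p]·Δt with Δt = 1.
t = 1: p = 0.55700 + (-0.01206) = 0.54494
t = 2: p = 0.54494 + (-0.00630) = 0.53864
t = 3: p = 0.53864 + (-0.00339) = 0.53524
t = 4: p = 0.53524 + (-0.00185) = 0.53339

0.533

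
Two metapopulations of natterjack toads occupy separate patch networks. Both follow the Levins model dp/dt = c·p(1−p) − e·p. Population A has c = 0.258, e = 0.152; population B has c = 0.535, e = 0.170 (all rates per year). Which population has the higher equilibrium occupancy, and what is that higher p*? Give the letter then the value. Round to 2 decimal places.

A: p*_A = 1 − 0.152/0.258 = 0.4109.
B: p*_B = 1 − 0.170/0.535 = 0.6822.
B is higher at 0.6822.

B, 0.68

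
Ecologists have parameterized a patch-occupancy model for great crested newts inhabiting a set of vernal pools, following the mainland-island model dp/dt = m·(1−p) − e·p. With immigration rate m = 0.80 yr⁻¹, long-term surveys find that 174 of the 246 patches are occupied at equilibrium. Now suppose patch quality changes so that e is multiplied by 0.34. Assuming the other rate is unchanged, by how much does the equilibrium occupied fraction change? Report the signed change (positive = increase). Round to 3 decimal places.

0.169

Observed p* = 174/246 = 0.70732.
Balance m(1−p*) = e·p* gives e = m(1−p*)/p* = 0.80×0.29268/0.70732 = 0.33103.
New p* = m/(m+e) = 0.80000/(0.80000+0.11255) = 0.87666.
Δp* = 0.87666 − 0.70732 = +0.16934.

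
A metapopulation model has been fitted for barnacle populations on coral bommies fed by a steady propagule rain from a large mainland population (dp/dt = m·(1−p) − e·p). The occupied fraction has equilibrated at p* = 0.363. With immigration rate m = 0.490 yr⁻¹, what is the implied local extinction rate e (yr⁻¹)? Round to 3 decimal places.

At equilibrium m(1−p*) = e·p*, so e = m(1−p*)/p*.
e = 0.490 × 0.6370 / 0.363 = 0.8599.

0.860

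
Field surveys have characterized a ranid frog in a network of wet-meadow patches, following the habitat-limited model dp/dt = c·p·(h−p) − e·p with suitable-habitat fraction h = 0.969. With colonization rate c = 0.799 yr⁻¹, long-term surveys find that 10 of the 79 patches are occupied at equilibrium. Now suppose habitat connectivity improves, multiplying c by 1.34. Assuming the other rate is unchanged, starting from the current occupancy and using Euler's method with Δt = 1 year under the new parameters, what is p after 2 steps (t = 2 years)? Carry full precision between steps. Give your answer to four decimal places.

Observed p* = 10/79 = 0.12658.
Balance c(h−p*) = e gives e = 0.799×(0.969 − 0.12658) = 0.67309.
Starting from p₀ = 0.12658; update p ← p + (dp/dt)·Δt with the new parameters.
step 1: Δp = +0.02897, p = 0.15555
step 2: Δp = +0.03077, p = 0.18632

0.1863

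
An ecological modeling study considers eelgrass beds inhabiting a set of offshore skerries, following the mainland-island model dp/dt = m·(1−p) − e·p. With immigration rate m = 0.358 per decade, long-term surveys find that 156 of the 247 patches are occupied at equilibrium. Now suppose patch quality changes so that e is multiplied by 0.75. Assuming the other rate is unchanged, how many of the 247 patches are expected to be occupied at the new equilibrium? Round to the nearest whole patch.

172

Observed p* = 156/247 = 0.63158.
Balance m(1−p*) = e·p* gives e = m(1−p*)/p* = 0.358×0.36842/0.63158 = 0.20883.
New p* = m/(m+e) = 0.35800/(0.35800+0.15662) = 0.69566.
Expected occupied = 247 × 0.69566 = 171.83 ≈ 172.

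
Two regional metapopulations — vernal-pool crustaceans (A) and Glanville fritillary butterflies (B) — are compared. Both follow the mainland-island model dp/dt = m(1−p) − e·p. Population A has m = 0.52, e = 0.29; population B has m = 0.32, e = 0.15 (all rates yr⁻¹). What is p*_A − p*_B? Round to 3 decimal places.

-0.039

A: p*_A = m/(m+e) = 0.52/0.8100 = 0.6420.
B: p*_B = 0.32/0.4700 = 0.6809.
p*_A − p*_B = 0.6420 − 0.6809 = -0.0389.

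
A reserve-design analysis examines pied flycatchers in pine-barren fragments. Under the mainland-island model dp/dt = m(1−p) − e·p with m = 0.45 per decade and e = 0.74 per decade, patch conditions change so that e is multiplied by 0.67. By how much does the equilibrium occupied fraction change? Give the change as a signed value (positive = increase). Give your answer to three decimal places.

0.098

Before: p* = 0.45/(0.45+0.74) = 0.3782.
After: m = 0.45, e = 0.4958; p* = 0.45/0.9458 = 0.4758.
Δp* = 0.4758 − 0.3782 = +0.0976.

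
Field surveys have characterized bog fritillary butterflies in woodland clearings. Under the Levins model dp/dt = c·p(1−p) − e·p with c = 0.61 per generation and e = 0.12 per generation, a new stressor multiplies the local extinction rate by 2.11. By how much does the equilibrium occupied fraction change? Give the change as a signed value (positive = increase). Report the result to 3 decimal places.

-0.218

Before: p* = 1 − 0.12/0.61 = 0.8033.
After the change, c = 0.61, e = 0.2532, so p* = 1 − 0.2532/0.61 = 0.5849.
Δp* = 0.5849 − 0.8033 = -0.2184.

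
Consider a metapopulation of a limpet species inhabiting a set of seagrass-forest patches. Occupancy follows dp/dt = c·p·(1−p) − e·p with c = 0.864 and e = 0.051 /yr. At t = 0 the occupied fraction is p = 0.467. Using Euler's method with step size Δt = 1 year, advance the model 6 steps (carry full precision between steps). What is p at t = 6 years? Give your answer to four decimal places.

0.9407

Update rule: p ← p + [c·p·(1−p) − e·p]·Δt with Δt = 1.
  1  |  dp/dt·Δt = +0.191242  |  p_1 = 0.658242
  2  |  dp/dt·Δt = +0.160795  |  p_2 = 0.819037
  3  |  dp/dt·Δt = +0.086287  |  p_3 = 0.905324
  4  |  dp/dt·Δt = +0.027884  |  p_4 = 0.933208
  5  |  dp/dt·Δt = +0.006260  |  p_5 = 0.939468
  6  |  dp/dt·Δt = +0.001221  |  p_6 = 0.940689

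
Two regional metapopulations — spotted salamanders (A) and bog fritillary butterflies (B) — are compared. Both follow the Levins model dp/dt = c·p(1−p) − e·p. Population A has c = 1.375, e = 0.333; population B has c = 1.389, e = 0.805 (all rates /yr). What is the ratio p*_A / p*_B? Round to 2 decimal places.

1.80

A: p*_A = 1 − 0.333/1.375 = 0.7578.
B: p*_B = 1 − 0.805/1.389 = 0.4204.
p*_A / p*_B = 0.7578/0.4204 = 1.8024.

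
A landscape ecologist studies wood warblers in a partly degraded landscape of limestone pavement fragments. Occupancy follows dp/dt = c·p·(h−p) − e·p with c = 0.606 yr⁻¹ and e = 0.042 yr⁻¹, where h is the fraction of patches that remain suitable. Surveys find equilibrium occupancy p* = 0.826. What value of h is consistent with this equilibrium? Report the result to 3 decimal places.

0.895

At equilibrium c(h−p*) = e, so h = p* + e/c.
h = 0.826 + 0.042/0.606 = 0.826 + 0.0693 = 0.8953.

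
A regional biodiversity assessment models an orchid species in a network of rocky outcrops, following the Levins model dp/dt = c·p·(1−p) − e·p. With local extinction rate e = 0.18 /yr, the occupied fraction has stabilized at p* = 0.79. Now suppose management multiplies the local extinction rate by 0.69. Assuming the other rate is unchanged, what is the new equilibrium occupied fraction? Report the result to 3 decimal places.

0.855

Balance c(1−p*) = e gives c = e/(1 − 0.79000) = 0.18/0.21000 = 0.85714.
New p* = 1 − e/c = 1 − 0.12420/0.85714 = 0.85510.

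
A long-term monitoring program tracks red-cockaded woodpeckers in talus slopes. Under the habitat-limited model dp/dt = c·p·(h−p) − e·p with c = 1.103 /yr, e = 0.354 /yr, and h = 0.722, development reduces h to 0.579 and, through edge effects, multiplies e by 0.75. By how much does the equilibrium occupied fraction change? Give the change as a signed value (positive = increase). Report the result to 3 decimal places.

Before: p* = h − e/c = 0.722 − 0.354/1.103 = 0.722 − 0.3209 = 0.4011.
After: c = 1.103, e = 0.2655, h = 0.579; p* = 0.579 − 0.2655/1.103 = 0.3383.
Δp* = 0.3383 − 0.4011 = -0.0628.

-0.063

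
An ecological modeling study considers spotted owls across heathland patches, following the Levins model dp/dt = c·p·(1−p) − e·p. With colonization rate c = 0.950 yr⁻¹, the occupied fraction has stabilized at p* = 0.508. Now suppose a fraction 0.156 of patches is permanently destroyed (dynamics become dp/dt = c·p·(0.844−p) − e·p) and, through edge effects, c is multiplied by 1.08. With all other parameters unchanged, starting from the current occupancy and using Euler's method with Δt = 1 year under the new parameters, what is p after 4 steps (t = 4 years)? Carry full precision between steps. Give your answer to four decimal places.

0.3988

Balance c(1−p*) = e gives e = 0.950×(1 − 0.50800) = 0.46740.
Starting from p₀ = 0.50800; update p ← p + (dp/dt)·Δt with the new parameters.
  1  |  dp/dt·Δt = -0.062313  |  p_1 = 0.445687
  2  |  dp/dt·Δt = -0.026175  |  p_2 = 0.419511
  3  |  dp/dt·Δt = -0.013372  |  p_3 = 0.406140
  4  |  dp/dt·Δt = -0.007374  |  p_4 = 0.398766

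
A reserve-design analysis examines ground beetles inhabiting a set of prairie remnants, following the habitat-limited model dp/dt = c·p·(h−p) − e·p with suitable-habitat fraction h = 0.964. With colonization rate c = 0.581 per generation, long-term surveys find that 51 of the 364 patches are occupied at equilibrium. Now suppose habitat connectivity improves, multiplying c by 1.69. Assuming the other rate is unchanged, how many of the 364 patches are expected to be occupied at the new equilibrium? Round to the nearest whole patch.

173

Observed p* = 51/364 = 0.14011.
Balance c(h−p*) = e gives e = 0.581×(0.964 − 0.14011) = 0.47868.
New p* = 0.964 − e/c = 0.964 − 0.47868/0.98189 = 0.47649.
Expected occupied = 364 × 0.47649 = 173.44 ≈ 173.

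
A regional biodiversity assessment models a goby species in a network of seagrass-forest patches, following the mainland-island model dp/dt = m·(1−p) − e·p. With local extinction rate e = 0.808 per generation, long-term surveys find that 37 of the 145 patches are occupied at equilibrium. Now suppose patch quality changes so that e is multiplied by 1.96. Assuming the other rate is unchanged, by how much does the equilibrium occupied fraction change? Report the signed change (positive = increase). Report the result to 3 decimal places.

-0.106

Observed p* = 37/145 = 0.25517.
Balance m(1−p*) = e·p* gives m = e·p*/(1−p*) = 0.808×0.25517/0.74483 = 0.27681.
New p* = m/(m+e) = 0.27681/(0.27681+1.58368) = 0.14878.
Δp* = 0.14878 − 0.25517 = -0.10639.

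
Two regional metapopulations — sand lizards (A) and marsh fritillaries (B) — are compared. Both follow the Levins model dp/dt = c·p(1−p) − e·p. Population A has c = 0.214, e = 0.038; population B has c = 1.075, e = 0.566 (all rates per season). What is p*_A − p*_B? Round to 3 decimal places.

0.349

A: p*_A = 1 − 0.038/0.214 = 0.8224.
B: p*_B = 1 − 0.566/1.075 = 0.4735.
p*_A − p*_B = 0.8224 − 0.4735 = 0.3489.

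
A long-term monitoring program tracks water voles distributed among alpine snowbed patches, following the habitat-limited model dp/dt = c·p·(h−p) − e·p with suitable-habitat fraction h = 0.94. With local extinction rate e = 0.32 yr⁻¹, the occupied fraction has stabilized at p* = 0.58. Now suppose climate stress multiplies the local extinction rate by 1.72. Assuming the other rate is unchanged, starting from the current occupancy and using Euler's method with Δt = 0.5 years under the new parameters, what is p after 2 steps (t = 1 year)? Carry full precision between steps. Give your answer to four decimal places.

0.4693

Balance c(h−p*) = e gives c = e/(0.94 − 0.58000) = 0.32/0.36000 = 0.88889.
Starting from p₀ = 0.58000; update p ← p + (dp/dt)·Δt with the new parameters.
t = 0.5: p = 0.58000 + (-0.06682) = 0.51318
t = 1: p = 0.51318 + (-0.04388) = 0.46930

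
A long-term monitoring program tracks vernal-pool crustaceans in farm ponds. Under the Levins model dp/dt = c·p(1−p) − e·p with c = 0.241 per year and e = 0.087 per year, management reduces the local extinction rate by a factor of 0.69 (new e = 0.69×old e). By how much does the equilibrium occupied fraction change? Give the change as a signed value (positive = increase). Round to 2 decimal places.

Before: p* = 1 − 0.087/0.241 = 0.6390.
After the change, c = 0.241, e = 0.06003, so p* = 1 − 0.06003/0.241 = 0.7509.
Δp* = 0.7509 − 0.6390 = +0.1119.

0.11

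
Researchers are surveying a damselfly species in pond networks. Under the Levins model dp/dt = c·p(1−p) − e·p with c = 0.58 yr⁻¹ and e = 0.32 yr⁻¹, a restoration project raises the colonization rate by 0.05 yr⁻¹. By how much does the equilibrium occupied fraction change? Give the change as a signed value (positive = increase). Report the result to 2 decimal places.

0.04

Before: p* = 1 − 0.32/0.58 = 0.4483.
After the change, c = 0.63, e = 0.32, so p* = 1 − 0.32/0.63 = 0.4921.
Δp* = 0.4921 − 0.4483 = +0.0438.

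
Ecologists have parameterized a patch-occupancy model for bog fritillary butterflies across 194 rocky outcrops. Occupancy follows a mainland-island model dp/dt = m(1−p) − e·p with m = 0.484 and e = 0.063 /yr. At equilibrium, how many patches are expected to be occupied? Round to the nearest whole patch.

p* = m/(m+e) = 0.484/0.5470 = 0.8848.
Expected occupied patches = N × p* = 194 × 0.8848 = 171.66 ≈ 172.

172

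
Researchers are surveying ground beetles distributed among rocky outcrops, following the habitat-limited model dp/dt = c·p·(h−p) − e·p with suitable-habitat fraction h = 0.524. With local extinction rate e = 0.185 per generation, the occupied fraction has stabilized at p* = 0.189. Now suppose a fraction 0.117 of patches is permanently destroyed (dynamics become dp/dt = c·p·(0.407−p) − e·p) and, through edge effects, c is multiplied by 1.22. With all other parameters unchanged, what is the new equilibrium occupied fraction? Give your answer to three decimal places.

0.132

Balance c(h−p*) = e gives c = e/(0.524 − 0.18900) = 0.185/0.33500 = 0.55224.
New p* = 0.407 − e/c = 0.407 − 0.18500/0.67373 = 0.13241.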